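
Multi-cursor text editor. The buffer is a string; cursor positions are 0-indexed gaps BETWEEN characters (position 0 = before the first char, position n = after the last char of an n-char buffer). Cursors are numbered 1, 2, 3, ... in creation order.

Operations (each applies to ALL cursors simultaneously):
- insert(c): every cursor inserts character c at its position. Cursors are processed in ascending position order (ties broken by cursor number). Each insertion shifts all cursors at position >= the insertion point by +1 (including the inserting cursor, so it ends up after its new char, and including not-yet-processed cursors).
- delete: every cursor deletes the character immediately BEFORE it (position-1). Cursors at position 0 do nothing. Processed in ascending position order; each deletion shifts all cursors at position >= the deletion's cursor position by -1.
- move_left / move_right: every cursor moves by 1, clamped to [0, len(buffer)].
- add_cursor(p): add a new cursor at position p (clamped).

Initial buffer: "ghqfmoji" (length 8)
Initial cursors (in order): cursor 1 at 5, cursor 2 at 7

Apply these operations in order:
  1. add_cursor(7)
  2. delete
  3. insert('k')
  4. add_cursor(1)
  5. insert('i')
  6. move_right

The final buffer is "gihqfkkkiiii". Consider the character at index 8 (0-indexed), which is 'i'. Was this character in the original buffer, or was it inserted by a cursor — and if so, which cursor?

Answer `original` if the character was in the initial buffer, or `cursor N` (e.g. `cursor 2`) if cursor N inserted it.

After op 1 (add_cursor(7)): buffer="ghqfmoji" (len 8), cursors c1@5 c2@7 c3@7, authorship ........
After op 2 (delete): buffer="ghqfi" (len 5), cursors c1@4 c2@4 c3@4, authorship .....
After op 3 (insert('k')): buffer="ghqfkkki" (len 8), cursors c1@7 c2@7 c3@7, authorship ....123.
After op 4 (add_cursor(1)): buffer="ghqfkkki" (len 8), cursors c4@1 c1@7 c2@7 c3@7, authorship ....123.
After op 5 (insert('i')): buffer="gihqfkkkiiii" (len 12), cursors c4@2 c1@11 c2@11 c3@11, authorship .4...123123.
After op 6 (move_right): buffer="gihqfkkkiiii" (len 12), cursors c4@3 c1@12 c2@12 c3@12, authorship .4...123123.
Authorship (.=original, N=cursor N): . 4 . . . 1 2 3 1 2 3 .
Index 8: author = 1

Answer: cursor 1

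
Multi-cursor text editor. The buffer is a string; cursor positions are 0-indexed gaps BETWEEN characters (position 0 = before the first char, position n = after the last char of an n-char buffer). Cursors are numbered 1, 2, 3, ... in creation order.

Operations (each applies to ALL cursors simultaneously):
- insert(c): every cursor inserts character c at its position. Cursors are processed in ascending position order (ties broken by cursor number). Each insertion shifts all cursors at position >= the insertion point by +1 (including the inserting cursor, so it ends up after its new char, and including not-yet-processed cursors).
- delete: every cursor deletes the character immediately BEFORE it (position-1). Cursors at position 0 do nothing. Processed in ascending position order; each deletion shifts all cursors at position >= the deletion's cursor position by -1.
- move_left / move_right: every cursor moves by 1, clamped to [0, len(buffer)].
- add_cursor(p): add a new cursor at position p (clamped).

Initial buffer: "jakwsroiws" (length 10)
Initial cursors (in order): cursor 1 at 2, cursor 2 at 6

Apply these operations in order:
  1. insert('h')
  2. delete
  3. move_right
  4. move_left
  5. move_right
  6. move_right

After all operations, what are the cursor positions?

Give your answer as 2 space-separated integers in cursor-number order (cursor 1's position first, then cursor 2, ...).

After op 1 (insert('h')): buffer="jahkwsrhoiws" (len 12), cursors c1@3 c2@8, authorship ..1....2....
After op 2 (delete): buffer="jakwsroiws" (len 10), cursors c1@2 c2@6, authorship ..........
After op 3 (move_right): buffer="jakwsroiws" (len 10), cursors c1@3 c2@7, authorship ..........
After op 4 (move_left): buffer="jakwsroiws" (len 10), cursors c1@2 c2@6, authorship ..........
After op 5 (move_right): buffer="jakwsroiws" (len 10), cursors c1@3 c2@7, authorship ..........
After op 6 (move_right): buffer="jakwsroiws" (len 10), cursors c1@4 c2@8, authorship ..........

Answer: 4 8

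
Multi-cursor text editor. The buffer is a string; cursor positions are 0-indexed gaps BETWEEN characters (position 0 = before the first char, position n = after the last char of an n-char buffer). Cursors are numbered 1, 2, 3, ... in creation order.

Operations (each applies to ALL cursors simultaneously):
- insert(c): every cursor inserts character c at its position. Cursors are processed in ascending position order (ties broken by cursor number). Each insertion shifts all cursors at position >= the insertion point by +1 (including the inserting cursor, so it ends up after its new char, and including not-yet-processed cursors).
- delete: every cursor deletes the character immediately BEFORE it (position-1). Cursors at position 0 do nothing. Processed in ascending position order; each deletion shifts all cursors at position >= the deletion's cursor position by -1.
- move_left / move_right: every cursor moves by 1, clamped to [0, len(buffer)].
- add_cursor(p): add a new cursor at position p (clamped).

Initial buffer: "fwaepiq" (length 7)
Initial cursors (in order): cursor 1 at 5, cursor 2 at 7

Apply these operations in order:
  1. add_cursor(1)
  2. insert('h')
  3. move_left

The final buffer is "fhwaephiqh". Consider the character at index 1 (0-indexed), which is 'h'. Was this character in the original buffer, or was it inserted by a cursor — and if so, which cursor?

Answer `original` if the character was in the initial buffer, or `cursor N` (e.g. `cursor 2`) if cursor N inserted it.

Answer: cursor 3

Derivation:
After op 1 (add_cursor(1)): buffer="fwaepiq" (len 7), cursors c3@1 c1@5 c2@7, authorship .......
After op 2 (insert('h')): buffer="fhwaephiqh" (len 10), cursors c3@2 c1@7 c2@10, authorship .3....1..2
After op 3 (move_left): buffer="fhwaephiqh" (len 10), cursors c3@1 c1@6 c2@9, authorship .3....1..2
Authorship (.=original, N=cursor N): . 3 . . . . 1 . . 2
Index 1: author = 3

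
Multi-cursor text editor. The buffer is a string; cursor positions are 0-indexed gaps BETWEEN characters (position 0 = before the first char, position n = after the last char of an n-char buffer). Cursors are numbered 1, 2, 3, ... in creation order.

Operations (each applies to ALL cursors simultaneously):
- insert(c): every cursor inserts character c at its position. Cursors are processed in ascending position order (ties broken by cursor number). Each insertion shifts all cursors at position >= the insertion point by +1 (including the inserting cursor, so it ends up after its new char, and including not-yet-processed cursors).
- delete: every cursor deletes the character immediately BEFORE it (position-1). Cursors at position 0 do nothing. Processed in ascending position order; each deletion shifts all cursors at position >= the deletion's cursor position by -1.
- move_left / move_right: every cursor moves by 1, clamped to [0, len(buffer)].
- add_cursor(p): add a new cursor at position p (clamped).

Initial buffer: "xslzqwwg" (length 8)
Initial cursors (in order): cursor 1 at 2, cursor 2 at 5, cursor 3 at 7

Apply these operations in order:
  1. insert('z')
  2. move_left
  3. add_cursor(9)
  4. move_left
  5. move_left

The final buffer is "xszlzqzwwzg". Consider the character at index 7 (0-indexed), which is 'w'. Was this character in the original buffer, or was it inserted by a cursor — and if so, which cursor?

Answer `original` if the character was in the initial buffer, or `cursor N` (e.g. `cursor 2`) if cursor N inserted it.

After op 1 (insert('z')): buffer="xszlzqzwwzg" (len 11), cursors c1@3 c2@7 c3@10, authorship ..1...2..3.
After op 2 (move_left): buffer="xszlzqzwwzg" (len 11), cursors c1@2 c2@6 c3@9, authorship ..1...2..3.
After op 3 (add_cursor(9)): buffer="xszlzqzwwzg" (len 11), cursors c1@2 c2@6 c3@9 c4@9, authorship ..1...2..3.
After op 4 (move_left): buffer="xszlzqzwwzg" (len 11), cursors c1@1 c2@5 c3@8 c4@8, authorship ..1...2..3.
After op 5 (move_left): buffer="xszlzqzwwzg" (len 11), cursors c1@0 c2@4 c3@7 c4@7, authorship ..1...2..3.
Authorship (.=original, N=cursor N): . . 1 . . . 2 . . 3 .
Index 7: author = original

Answer: original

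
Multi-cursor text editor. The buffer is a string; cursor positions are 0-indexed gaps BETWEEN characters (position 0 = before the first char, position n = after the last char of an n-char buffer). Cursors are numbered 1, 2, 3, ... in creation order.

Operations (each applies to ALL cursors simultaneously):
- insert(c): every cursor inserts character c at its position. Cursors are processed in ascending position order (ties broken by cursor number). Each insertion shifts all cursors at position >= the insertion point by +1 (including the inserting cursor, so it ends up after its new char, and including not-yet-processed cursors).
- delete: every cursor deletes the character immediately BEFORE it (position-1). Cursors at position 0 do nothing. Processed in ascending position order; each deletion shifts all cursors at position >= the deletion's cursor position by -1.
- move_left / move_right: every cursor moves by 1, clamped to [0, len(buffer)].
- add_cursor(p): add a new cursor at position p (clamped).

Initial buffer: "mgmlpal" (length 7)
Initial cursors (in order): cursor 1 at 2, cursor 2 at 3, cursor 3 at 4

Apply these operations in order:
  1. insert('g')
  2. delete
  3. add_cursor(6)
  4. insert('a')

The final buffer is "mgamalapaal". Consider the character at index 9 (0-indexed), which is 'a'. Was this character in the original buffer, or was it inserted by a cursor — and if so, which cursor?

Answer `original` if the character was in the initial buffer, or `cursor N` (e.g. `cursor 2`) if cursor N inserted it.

After op 1 (insert('g')): buffer="mggmglgpal" (len 10), cursors c1@3 c2@5 c3@7, authorship ..1.2.3...
After op 2 (delete): buffer="mgmlpal" (len 7), cursors c1@2 c2@3 c3@4, authorship .......
After op 3 (add_cursor(6)): buffer="mgmlpal" (len 7), cursors c1@2 c2@3 c3@4 c4@6, authorship .......
After op 4 (insert('a')): buffer="mgamalapaal" (len 11), cursors c1@3 c2@5 c3@7 c4@10, authorship ..1.2.3..4.
Authorship (.=original, N=cursor N): . . 1 . 2 . 3 . . 4 .
Index 9: author = 4

Answer: cursor 4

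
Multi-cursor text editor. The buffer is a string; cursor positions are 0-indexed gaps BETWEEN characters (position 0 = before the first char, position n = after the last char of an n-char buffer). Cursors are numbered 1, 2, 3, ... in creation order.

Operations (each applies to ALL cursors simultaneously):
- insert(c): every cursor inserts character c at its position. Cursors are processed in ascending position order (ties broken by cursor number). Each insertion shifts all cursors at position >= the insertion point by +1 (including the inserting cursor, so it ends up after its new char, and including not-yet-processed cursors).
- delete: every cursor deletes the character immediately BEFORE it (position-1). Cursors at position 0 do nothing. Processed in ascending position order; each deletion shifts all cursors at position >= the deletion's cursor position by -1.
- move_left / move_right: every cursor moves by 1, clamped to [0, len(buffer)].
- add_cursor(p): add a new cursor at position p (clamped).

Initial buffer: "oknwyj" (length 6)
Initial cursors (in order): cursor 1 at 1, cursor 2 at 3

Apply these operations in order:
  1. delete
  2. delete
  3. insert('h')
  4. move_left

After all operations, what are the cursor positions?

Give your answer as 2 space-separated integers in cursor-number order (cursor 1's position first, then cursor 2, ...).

Answer: 1 1

Derivation:
After op 1 (delete): buffer="kwyj" (len 4), cursors c1@0 c2@1, authorship ....
After op 2 (delete): buffer="wyj" (len 3), cursors c1@0 c2@0, authorship ...
After op 3 (insert('h')): buffer="hhwyj" (len 5), cursors c1@2 c2@2, authorship 12...
After op 4 (move_left): buffer="hhwyj" (len 5), cursors c1@1 c2@1, authorship 12...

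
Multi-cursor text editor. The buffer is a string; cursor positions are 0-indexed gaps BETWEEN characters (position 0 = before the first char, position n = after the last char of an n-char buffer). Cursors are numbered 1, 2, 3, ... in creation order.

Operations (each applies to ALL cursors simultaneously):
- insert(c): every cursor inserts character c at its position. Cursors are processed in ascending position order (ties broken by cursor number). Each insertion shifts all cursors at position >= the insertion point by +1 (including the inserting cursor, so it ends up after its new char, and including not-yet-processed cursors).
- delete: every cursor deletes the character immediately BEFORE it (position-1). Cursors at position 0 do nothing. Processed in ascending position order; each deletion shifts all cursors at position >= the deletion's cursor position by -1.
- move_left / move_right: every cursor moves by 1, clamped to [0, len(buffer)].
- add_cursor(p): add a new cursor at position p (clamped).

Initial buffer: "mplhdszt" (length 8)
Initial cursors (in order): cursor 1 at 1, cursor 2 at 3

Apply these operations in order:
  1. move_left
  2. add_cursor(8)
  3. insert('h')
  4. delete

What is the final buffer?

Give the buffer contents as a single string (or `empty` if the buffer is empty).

After op 1 (move_left): buffer="mplhdszt" (len 8), cursors c1@0 c2@2, authorship ........
After op 2 (add_cursor(8)): buffer="mplhdszt" (len 8), cursors c1@0 c2@2 c3@8, authorship ........
After op 3 (insert('h')): buffer="hmphlhdszth" (len 11), cursors c1@1 c2@4 c3@11, authorship 1..2......3
After op 4 (delete): buffer="mplhdszt" (len 8), cursors c1@0 c2@2 c3@8, authorship ........

Answer: mplhdszt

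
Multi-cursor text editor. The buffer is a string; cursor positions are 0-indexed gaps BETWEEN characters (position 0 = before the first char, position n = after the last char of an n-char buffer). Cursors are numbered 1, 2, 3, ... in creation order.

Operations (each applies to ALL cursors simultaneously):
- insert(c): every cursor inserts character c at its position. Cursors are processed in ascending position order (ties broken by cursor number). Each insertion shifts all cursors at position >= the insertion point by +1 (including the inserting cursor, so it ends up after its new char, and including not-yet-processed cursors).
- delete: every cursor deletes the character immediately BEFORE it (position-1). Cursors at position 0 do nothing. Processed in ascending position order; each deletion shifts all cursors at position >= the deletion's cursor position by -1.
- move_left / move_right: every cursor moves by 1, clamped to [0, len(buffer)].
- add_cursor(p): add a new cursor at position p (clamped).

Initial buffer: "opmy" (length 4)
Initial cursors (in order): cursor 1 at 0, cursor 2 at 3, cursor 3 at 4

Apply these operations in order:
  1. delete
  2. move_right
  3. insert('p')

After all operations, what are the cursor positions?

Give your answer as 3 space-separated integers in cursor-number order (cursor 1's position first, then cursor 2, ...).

Answer: 2 5 5

Derivation:
After op 1 (delete): buffer="op" (len 2), cursors c1@0 c2@2 c3@2, authorship ..
After op 2 (move_right): buffer="op" (len 2), cursors c1@1 c2@2 c3@2, authorship ..
After op 3 (insert('p')): buffer="opppp" (len 5), cursors c1@2 c2@5 c3@5, authorship .1.23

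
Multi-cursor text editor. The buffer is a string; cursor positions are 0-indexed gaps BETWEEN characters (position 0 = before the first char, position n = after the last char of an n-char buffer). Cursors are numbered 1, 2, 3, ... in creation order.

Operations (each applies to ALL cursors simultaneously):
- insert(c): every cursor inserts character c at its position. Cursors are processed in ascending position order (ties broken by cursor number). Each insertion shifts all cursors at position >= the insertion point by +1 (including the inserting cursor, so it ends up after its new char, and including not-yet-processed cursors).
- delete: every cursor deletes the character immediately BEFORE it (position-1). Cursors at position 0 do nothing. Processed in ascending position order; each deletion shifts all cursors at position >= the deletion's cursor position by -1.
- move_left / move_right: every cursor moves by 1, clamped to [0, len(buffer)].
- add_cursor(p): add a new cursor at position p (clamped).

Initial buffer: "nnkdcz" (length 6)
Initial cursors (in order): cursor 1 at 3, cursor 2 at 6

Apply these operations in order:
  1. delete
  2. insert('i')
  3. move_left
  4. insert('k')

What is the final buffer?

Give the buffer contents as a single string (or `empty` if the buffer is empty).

After op 1 (delete): buffer="nndc" (len 4), cursors c1@2 c2@4, authorship ....
After op 2 (insert('i')): buffer="nnidci" (len 6), cursors c1@3 c2@6, authorship ..1..2
After op 3 (move_left): buffer="nnidci" (len 6), cursors c1@2 c2@5, authorship ..1..2
After op 4 (insert('k')): buffer="nnkidcki" (len 8), cursors c1@3 c2@7, authorship ..11..22

Answer: nnkidcki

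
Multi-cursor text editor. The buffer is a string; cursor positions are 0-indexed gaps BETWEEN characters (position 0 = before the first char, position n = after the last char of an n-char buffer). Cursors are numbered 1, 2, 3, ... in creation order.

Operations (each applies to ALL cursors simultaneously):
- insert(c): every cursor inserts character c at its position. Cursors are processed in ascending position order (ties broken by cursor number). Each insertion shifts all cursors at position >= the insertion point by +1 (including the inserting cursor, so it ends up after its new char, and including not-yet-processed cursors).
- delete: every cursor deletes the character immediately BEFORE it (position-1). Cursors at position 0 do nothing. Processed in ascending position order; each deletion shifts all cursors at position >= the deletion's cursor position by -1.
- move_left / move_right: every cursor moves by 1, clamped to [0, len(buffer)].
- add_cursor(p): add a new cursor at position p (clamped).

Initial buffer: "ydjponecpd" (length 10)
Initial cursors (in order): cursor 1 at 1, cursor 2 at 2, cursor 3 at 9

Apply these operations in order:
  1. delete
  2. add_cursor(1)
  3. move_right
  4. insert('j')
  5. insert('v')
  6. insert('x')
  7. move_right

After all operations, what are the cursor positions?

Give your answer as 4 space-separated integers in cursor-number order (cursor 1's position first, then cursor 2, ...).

Answer: 8 8 19 12

Derivation:
After op 1 (delete): buffer="jponecd" (len 7), cursors c1@0 c2@0 c3@6, authorship .......
After op 2 (add_cursor(1)): buffer="jponecd" (len 7), cursors c1@0 c2@0 c4@1 c3@6, authorship .......
After op 3 (move_right): buffer="jponecd" (len 7), cursors c1@1 c2@1 c4@2 c3@7, authorship .......
After op 4 (insert('j')): buffer="jjjpjonecdj" (len 11), cursors c1@3 c2@3 c4@5 c3@11, authorship .12.4.....3
After op 5 (insert('v')): buffer="jjjvvpjvonecdjv" (len 15), cursors c1@5 c2@5 c4@8 c3@15, authorship .1212.44.....33
After op 6 (insert('x')): buffer="jjjvvxxpjvxonecdjvx" (len 19), cursors c1@7 c2@7 c4@11 c3@19, authorship .121212.444.....333
After op 7 (move_right): buffer="jjjvvxxpjvxonecdjvx" (len 19), cursors c1@8 c2@8 c4@12 c3@19, authorship .121212.444.....333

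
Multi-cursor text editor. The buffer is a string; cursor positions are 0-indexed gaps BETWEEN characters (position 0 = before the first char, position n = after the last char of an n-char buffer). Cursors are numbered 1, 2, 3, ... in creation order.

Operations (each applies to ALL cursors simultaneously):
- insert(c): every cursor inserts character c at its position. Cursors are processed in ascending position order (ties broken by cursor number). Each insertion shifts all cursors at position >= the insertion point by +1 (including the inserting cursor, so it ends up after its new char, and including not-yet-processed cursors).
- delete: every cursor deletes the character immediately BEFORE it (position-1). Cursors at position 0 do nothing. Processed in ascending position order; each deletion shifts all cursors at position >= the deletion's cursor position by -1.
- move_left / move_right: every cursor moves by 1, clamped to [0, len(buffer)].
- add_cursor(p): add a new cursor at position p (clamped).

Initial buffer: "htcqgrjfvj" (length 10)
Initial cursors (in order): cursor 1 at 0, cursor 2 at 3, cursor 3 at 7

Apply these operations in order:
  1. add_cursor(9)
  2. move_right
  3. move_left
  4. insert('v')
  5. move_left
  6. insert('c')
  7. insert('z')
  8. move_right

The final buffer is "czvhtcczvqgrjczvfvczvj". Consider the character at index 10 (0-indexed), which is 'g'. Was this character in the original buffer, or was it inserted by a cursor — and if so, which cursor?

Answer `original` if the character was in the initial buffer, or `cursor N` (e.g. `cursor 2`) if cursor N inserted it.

Answer: original

Derivation:
After op 1 (add_cursor(9)): buffer="htcqgrjfvj" (len 10), cursors c1@0 c2@3 c3@7 c4@9, authorship ..........
After op 2 (move_right): buffer="htcqgrjfvj" (len 10), cursors c1@1 c2@4 c3@8 c4@10, authorship ..........
After op 3 (move_left): buffer="htcqgrjfvj" (len 10), cursors c1@0 c2@3 c3@7 c4@9, authorship ..........
After op 4 (insert('v')): buffer="vhtcvqgrjvfvvj" (len 14), cursors c1@1 c2@5 c3@10 c4@13, authorship 1...2....3..4.
After op 5 (move_left): buffer="vhtcvqgrjvfvvj" (len 14), cursors c1@0 c2@4 c3@9 c4@12, authorship 1...2....3..4.
After op 6 (insert('c')): buffer="cvhtccvqgrjcvfvcvj" (len 18), cursors c1@1 c2@6 c3@12 c4@16, authorship 11...22....33..44.
After op 7 (insert('z')): buffer="czvhtcczvqgrjczvfvczvj" (len 22), cursors c1@2 c2@8 c3@15 c4@20, authorship 111...222....333..444.
After op 8 (move_right): buffer="czvhtcczvqgrjczvfvczvj" (len 22), cursors c1@3 c2@9 c3@16 c4@21, authorship 111...222....333..444.
Authorship (.=original, N=cursor N): 1 1 1 . . . 2 2 2 . . . . 3 3 3 . . 4 4 4 .
Index 10: author = original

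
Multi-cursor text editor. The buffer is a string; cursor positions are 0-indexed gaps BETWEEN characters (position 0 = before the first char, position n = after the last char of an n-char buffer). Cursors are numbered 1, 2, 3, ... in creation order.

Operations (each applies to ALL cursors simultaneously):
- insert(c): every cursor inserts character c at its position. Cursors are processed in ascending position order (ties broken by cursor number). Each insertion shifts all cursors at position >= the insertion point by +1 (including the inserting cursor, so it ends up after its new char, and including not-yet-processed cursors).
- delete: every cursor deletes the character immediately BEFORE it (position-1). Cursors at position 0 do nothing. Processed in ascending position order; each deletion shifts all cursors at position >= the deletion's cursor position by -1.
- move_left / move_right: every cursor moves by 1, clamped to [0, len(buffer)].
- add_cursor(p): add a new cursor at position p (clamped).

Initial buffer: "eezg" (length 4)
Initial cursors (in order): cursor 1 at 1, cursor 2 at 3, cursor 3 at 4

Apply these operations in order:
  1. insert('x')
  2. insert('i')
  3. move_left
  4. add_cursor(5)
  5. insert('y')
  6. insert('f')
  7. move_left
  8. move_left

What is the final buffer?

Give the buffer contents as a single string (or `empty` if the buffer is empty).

Answer: exyfiezyfxyfigxyfi

Derivation:
After op 1 (insert('x')): buffer="exezxgx" (len 7), cursors c1@2 c2@5 c3@7, authorship .1..2.3
After op 2 (insert('i')): buffer="exiezxigxi" (len 10), cursors c1@3 c2@7 c3@10, authorship .11..22.33
After op 3 (move_left): buffer="exiezxigxi" (len 10), cursors c1@2 c2@6 c3@9, authorship .11..22.33
After op 4 (add_cursor(5)): buffer="exiezxigxi" (len 10), cursors c1@2 c4@5 c2@6 c3@9, authorship .11..22.33
After op 5 (insert('y')): buffer="exyiezyxyigxyi" (len 14), cursors c1@3 c4@7 c2@9 c3@13, authorship .111..4222.333
After op 6 (insert('f')): buffer="exyfiezyfxyfigxyfi" (len 18), cursors c1@4 c4@9 c2@12 c3@17, authorship .1111..442222.3333
After op 7 (move_left): buffer="exyfiezyfxyfigxyfi" (len 18), cursors c1@3 c4@8 c2@11 c3@16, authorship .1111..442222.3333
After op 8 (move_left): buffer="exyfiezyfxyfigxyfi" (len 18), cursors c1@2 c4@7 c2@10 c3@15, authorship .1111..442222.3333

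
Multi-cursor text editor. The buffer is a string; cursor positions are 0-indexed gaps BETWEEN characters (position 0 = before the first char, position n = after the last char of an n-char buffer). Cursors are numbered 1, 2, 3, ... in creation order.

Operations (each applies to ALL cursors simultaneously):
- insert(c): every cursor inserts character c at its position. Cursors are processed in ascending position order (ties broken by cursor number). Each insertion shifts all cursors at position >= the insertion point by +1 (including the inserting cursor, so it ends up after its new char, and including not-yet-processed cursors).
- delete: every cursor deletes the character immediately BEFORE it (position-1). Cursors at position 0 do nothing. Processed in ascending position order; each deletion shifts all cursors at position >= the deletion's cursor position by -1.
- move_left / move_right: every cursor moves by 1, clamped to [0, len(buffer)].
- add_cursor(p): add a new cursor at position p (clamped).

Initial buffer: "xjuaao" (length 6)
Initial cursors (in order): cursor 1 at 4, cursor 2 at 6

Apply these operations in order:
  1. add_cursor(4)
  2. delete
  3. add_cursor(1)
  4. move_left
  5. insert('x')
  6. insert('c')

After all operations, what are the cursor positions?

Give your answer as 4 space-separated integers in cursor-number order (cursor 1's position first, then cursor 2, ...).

After op 1 (add_cursor(4)): buffer="xjuaao" (len 6), cursors c1@4 c3@4 c2@6, authorship ......
After op 2 (delete): buffer="xja" (len 3), cursors c1@2 c3@2 c2@3, authorship ...
After op 3 (add_cursor(1)): buffer="xja" (len 3), cursors c4@1 c1@2 c3@2 c2@3, authorship ...
After op 4 (move_left): buffer="xja" (len 3), cursors c4@0 c1@1 c3@1 c2@2, authorship ...
After op 5 (insert('x')): buffer="xxxxjxa" (len 7), cursors c4@1 c1@4 c3@4 c2@6, authorship 4.13.2.
After op 6 (insert('c')): buffer="xcxxxccjxca" (len 11), cursors c4@2 c1@7 c3@7 c2@10, authorship 44.1313.22.

Answer: 7 10 7 2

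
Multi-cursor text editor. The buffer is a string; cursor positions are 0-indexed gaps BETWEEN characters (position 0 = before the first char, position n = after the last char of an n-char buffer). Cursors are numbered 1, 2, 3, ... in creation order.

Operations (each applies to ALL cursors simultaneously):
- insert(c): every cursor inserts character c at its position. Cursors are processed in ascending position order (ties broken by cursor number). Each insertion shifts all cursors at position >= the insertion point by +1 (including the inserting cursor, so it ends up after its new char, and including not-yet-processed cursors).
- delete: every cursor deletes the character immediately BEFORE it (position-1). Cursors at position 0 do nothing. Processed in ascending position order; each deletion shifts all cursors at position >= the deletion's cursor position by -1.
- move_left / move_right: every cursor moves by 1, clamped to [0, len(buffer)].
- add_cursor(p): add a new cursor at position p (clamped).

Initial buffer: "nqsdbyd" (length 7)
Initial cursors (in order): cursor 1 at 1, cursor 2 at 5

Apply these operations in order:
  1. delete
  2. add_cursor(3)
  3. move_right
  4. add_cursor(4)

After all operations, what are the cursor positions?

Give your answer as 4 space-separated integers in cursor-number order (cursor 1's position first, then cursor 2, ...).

After op 1 (delete): buffer="qsdyd" (len 5), cursors c1@0 c2@3, authorship .....
After op 2 (add_cursor(3)): buffer="qsdyd" (len 5), cursors c1@0 c2@3 c3@3, authorship .....
After op 3 (move_right): buffer="qsdyd" (len 5), cursors c1@1 c2@4 c3@4, authorship .....
After op 4 (add_cursor(4)): buffer="qsdyd" (len 5), cursors c1@1 c2@4 c3@4 c4@4, authorship .....

Answer: 1 4 4 4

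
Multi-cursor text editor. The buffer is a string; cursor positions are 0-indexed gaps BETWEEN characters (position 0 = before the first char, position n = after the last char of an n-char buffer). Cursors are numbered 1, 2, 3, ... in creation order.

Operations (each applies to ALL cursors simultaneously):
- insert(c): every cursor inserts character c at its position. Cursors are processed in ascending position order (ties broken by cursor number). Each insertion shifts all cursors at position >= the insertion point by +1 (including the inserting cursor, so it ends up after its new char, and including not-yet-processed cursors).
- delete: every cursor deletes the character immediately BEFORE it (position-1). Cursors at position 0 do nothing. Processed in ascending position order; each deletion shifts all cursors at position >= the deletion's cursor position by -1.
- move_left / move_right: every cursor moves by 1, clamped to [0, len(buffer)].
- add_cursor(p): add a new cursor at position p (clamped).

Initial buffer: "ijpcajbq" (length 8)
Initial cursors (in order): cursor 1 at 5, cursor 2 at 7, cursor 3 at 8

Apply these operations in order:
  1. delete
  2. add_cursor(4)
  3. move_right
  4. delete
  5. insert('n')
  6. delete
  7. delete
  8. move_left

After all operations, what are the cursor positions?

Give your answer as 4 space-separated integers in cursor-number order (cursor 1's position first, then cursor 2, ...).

After op 1 (delete): buffer="ijpcj" (len 5), cursors c1@4 c2@5 c3@5, authorship .....
After op 2 (add_cursor(4)): buffer="ijpcj" (len 5), cursors c1@4 c4@4 c2@5 c3@5, authorship .....
After op 3 (move_right): buffer="ijpcj" (len 5), cursors c1@5 c2@5 c3@5 c4@5, authorship .....
After op 4 (delete): buffer="i" (len 1), cursors c1@1 c2@1 c3@1 c4@1, authorship .
After op 5 (insert('n')): buffer="innnn" (len 5), cursors c1@5 c2@5 c3@5 c4@5, authorship .1234
After op 6 (delete): buffer="i" (len 1), cursors c1@1 c2@1 c3@1 c4@1, authorship .
After op 7 (delete): buffer="" (len 0), cursors c1@0 c2@0 c3@0 c4@0, authorship 
After op 8 (move_left): buffer="" (len 0), cursors c1@0 c2@0 c3@0 c4@0, authorship 

Answer: 0 0 0 0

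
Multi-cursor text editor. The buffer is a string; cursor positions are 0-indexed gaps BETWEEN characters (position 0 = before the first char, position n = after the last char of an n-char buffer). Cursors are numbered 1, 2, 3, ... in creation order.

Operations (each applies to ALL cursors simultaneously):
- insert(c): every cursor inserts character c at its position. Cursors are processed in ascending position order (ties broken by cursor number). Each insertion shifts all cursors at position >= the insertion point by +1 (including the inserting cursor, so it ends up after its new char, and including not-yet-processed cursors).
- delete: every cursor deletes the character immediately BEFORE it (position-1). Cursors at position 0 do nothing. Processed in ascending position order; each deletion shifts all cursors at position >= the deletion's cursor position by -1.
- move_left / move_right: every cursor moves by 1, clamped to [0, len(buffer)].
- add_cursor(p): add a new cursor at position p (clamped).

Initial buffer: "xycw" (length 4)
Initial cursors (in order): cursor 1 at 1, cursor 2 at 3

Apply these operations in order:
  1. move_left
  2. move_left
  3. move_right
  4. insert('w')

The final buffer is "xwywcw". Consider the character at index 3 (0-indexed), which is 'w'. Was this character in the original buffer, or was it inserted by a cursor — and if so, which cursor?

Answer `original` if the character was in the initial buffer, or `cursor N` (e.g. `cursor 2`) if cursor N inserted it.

After op 1 (move_left): buffer="xycw" (len 4), cursors c1@0 c2@2, authorship ....
After op 2 (move_left): buffer="xycw" (len 4), cursors c1@0 c2@1, authorship ....
After op 3 (move_right): buffer="xycw" (len 4), cursors c1@1 c2@2, authorship ....
After op 4 (insert('w')): buffer="xwywcw" (len 6), cursors c1@2 c2@4, authorship .1.2..
Authorship (.=original, N=cursor N): . 1 . 2 . .
Index 3: author = 2

Answer: cursor 2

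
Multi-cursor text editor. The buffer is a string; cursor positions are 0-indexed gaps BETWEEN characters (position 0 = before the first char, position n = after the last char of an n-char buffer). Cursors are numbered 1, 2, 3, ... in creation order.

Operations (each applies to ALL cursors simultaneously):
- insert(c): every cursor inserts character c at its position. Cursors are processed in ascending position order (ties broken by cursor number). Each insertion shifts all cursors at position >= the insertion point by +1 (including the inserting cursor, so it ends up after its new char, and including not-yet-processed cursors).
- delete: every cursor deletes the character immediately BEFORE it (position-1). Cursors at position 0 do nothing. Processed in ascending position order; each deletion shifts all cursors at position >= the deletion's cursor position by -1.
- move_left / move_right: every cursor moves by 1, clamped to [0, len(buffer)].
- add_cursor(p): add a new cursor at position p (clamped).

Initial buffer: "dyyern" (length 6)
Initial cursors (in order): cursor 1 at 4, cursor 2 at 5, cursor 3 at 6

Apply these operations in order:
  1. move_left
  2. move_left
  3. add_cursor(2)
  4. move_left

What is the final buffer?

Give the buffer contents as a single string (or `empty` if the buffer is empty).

After op 1 (move_left): buffer="dyyern" (len 6), cursors c1@3 c2@4 c3@5, authorship ......
After op 2 (move_left): buffer="dyyern" (len 6), cursors c1@2 c2@3 c3@4, authorship ......
After op 3 (add_cursor(2)): buffer="dyyern" (len 6), cursors c1@2 c4@2 c2@3 c3@4, authorship ......
After op 4 (move_left): buffer="dyyern" (len 6), cursors c1@1 c4@1 c2@2 c3@3, authorship ......

Answer: dyyern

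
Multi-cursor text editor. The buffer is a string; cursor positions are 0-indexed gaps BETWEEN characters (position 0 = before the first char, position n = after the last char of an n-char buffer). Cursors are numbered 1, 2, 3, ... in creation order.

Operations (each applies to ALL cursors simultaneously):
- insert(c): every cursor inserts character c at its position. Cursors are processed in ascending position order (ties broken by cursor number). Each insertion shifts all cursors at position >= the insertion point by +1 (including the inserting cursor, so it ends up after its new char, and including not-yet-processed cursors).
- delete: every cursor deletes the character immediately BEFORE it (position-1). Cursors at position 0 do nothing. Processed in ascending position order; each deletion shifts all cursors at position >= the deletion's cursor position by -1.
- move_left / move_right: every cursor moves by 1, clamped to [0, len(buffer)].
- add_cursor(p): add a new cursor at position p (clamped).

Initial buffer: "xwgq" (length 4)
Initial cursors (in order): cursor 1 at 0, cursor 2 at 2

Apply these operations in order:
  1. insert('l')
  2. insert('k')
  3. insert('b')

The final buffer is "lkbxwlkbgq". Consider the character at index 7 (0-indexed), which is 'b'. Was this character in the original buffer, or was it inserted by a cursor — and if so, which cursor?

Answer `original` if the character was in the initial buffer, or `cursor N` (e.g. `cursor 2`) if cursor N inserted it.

Answer: cursor 2

Derivation:
After op 1 (insert('l')): buffer="lxwlgq" (len 6), cursors c1@1 c2@4, authorship 1..2..
After op 2 (insert('k')): buffer="lkxwlkgq" (len 8), cursors c1@2 c2@6, authorship 11..22..
After op 3 (insert('b')): buffer="lkbxwlkbgq" (len 10), cursors c1@3 c2@8, authorship 111..222..
Authorship (.=original, N=cursor N): 1 1 1 . . 2 2 2 . .
Index 7: author = 2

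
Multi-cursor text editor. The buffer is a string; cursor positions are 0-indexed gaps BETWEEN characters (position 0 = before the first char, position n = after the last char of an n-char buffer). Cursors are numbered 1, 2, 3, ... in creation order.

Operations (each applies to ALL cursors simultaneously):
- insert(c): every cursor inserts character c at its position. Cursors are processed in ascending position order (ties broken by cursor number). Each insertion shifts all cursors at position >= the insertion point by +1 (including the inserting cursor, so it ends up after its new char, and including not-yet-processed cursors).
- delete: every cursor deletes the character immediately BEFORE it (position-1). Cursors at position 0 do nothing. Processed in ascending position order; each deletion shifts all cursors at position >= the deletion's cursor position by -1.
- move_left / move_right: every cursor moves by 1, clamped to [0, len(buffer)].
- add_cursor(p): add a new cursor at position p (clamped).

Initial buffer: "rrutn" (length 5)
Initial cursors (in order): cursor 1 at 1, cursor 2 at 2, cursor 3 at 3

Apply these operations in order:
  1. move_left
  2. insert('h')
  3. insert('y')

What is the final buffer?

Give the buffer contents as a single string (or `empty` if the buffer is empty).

After op 1 (move_left): buffer="rrutn" (len 5), cursors c1@0 c2@1 c3@2, authorship .....
After op 2 (insert('h')): buffer="hrhrhutn" (len 8), cursors c1@1 c2@3 c3@5, authorship 1.2.3...
After op 3 (insert('y')): buffer="hyrhyrhyutn" (len 11), cursors c1@2 c2@5 c3@8, authorship 11.22.33...

Answer: hyrhyrhyutn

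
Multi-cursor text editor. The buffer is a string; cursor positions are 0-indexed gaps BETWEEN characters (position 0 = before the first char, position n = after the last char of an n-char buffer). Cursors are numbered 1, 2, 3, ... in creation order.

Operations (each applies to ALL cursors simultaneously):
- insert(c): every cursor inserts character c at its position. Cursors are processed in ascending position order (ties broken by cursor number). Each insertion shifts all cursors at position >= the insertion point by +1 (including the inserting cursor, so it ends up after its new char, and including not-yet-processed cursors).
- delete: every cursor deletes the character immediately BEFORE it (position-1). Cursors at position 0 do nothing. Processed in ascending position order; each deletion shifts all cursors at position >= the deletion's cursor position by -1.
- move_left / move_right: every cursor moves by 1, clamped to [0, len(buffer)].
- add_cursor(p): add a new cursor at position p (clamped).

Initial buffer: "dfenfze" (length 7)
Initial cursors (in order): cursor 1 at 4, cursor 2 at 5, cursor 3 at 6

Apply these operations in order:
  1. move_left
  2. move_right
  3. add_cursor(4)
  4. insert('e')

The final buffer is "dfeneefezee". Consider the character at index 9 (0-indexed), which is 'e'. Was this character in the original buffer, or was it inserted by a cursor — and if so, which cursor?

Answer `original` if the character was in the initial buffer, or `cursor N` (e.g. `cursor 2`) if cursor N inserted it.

Answer: cursor 3

Derivation:
After op 1 (move_left): buffer="dfenfze" (len 7), cursors c1@3 c2@4 c3@5, authorship .......
After op 2 (move_right): buffer="dfenfze" (len 7), cursors c1@4 c2@5 c3@6, authorship .......
After op 3 (add_cursor(4)): buffer="dfenfze" (len 7), cursors c1@4 c4@4 c2@5 c3@6, authorship .......
After op 4 (insert('e')): buffer="dfeneefezee" (len 11), cursors c1@6 c4@6 c2@8 c3@10, authorship ....14.2.3.
Authorship (.=original, N=cursor N): . . . . 1 4 . 2 . 3 .
Index 9: author = 3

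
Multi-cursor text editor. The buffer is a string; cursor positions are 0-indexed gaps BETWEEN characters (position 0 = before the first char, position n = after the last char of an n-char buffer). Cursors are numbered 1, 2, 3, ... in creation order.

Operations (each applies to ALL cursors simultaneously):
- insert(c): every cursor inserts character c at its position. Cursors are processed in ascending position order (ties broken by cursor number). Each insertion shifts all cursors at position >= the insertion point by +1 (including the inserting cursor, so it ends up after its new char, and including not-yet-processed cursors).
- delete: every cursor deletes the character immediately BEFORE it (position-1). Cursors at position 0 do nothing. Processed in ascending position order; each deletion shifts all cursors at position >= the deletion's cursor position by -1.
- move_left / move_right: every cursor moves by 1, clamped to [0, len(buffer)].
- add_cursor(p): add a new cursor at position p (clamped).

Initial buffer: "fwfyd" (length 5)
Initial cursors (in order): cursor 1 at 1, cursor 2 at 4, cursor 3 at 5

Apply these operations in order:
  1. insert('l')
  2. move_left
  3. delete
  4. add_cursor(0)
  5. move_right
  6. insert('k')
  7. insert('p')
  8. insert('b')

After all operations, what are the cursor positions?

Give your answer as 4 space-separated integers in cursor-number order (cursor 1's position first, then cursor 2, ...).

Answer: 7 13 17 7

Derivation:
After op 1 (insert('l')): buffer="flwfyldl" (len 8), cursors c1@2 c2@6 c3@8, authorship .1...2.3
After op 2 (move_left): buffer="flwfyldl" (len 8), cursors c1@1 c2@5 c3@7, authorship .1...2.3
After op 3 (delete): buffer="lwfll" (len 5), cursors c1@0 c2@3 c3@4, authorship 1..23
After op 4 (add_cursor(0)): buffer="lwfll" (len 5), cursors c1@0 c4@0 c2@3 c3@4, authorship 1..23
After op 5 (move_right): buffer="lwfll" (len 5), cursors c1@1 c4@1 c2@4 c3@5, authorship 1..23
After op 6 (insert('k')): buffer="lkkwflklk" (len 9), cursors c1@3 c4@3 c2@7 c3@9, authorship 114..2233
After op 7 (insert('p')): buffer="lkkppwflkplkp" (len 13), cursors c1@5 c4@5 c2@10 c3@13, authorship 11414..222333
After op 8 (insert('b')): buffer="lkkppbbwflkpblkpb" (len 17), cursors c1@7 c4@7 c2@13 c3@17, authorship 1141414..22223333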